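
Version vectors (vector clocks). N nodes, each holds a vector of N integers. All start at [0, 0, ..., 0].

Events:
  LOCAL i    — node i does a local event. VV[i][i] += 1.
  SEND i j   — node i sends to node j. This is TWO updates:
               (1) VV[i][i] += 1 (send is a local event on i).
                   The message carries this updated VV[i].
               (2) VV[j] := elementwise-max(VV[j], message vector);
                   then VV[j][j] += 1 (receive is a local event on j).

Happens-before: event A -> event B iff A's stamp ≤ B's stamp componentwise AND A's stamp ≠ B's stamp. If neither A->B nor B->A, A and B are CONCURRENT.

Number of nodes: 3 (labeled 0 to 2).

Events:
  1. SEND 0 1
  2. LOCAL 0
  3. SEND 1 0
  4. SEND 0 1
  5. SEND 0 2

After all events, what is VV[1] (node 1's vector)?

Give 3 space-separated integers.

Answer: 4 3 0

Derivation:
Initial: VV[0]=[0, 0, 0]
Initial: VV[1]=[0, 0, 0]
Initial: VV[2]=[0, 0, 0]
Event 1: SEND 0->1: VV[0][0]++ -> VV[0]=[1, 0, 0], msg_vec=[1, 0, 0]; VV[1]=max(VV[1],msg_vec) then VV[1][1]++ -> VV[1]=[1, 1, 0]
Event 2: LOCAL 0: VV[0][0]++ -> VV[0]=[2, 0, 0]
Event 3: SEND 1->0: VV[1][1]++ -> VV[1]=[1, 2, 0], msg_vec=[1, 2, 0]; VV[0]=max(VV[0],msg_vec) then VV[0][0]++ -> VV[0]=[3, 2, 0]
Event 4: SEND 0->1: VV[0][0]++ -> VV[0]=[4, 2, 0], msg_vec=[4, 2, 0]; VV[1]=max(VV[1],msg_vec) then VV[1][1]++ -> VV[1]=[4, 3, 0]
Event 5: SEND 0->2: VV[0][0]++ -> VV[0]=[5, 2, 0], msg_vec=[5, 2, 0]; VV[2]=max(VV[2],msg_vec) then VV[2][2]++ -> VV[2]=[5, 2, 1]
Final vectors: VV[0]=[5, 2, 0]; VV[1]=[4, 3, 0]; VV[2]=[5, 2, 1]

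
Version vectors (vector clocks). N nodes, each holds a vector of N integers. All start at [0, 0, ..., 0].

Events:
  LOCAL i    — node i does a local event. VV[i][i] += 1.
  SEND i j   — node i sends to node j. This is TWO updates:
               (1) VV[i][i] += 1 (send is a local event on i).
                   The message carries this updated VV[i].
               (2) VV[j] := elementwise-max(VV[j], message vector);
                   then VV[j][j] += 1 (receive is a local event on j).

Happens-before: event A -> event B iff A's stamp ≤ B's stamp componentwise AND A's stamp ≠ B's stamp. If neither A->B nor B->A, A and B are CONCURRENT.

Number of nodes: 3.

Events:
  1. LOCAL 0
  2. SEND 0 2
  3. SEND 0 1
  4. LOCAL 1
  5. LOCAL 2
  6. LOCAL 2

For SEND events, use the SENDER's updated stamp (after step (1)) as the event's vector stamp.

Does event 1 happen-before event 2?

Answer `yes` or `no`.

Initial: VV[0]=[0, 0, 0]
Initial: VV[1]=[0, 0, 0]
Initial: VV[2]=[0, 0, 0]
Event 1: LOCAL 0: VV[0][0]++ -> VV[0]=[1, 0, 0]
Event 2: SEND 0->2: VV[0][0]++ -> VV[0]=[2, 0, 0], msg_vec=[2, 0, 0]; VV[2]=max(VV[2],msg_vec) then VV[2][2]++ -> VV[2]=[2, 0, 1]
Event 3: SEND 0->1: VV[0][0]++ -> VV[0]=[3, 0, 0], msg_vec=[3, 0, 0]; VV[1]=max(VV[1],msg_vec) then VV[1][1]++ -> VV[1]=[3, 1, 0]
Event 4: LOCAL 1: VV[1][1]++ -> VV[1]=[3, 2, 0]
Event 5: LOCAL 2: VV[2][2]++ -> VV[2]=[2, 0, 2]
Event 6: LOCAL 2: VV[2][2]++ -> VV[2]=[2, 0, 3]
Event 1 stamp: [1, 0, 0]
Event 2 stamp: [2, 0, 0]
[1, 0, 0] <= [2, 0, 0]? True. Equal? False. Happens-before: True

Answer: yes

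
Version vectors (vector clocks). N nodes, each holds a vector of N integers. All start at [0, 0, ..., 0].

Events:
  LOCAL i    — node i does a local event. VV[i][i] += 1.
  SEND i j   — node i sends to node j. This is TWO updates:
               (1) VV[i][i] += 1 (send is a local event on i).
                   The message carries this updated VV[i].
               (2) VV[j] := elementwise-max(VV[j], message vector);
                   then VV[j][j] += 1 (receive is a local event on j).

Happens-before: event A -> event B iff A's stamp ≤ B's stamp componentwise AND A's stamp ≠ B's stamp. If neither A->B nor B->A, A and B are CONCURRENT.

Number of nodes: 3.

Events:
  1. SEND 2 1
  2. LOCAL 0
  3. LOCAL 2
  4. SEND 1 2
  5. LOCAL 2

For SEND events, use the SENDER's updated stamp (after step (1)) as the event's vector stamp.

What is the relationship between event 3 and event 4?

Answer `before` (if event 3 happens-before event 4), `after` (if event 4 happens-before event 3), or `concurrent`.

Initial: VV[0]=[0, 0, 0]
Initial: VV[1]=[0, 0, 0]
Initial: VV[2]=[0, 0, 0]
Event 1: SEND 2->1: VV[2][2]++ -> VV[2]=[0, 0, 1], msg_vec=[0, 0, 1]; VV[1]=max(VV[1],msg_vec) then VV[1][1]++ -> VV[1]=[0, 1, 1]
Event 2: LOCAL 0: VV[0][0]++ -> VV[0]=[1, 0, 0]
Event 3: LOCAL 2: VV[2][2]++ -> VV[2]=[0, 0, 2]
Event 4: SEND 1->2: VV[1][1]++ -> VV[1]=[0, 2, 1], msg_vec=[0, 2, 1]; VV[2]=max(VV[2],msg_vec) then VV[2][2]++ -> VV[2]=[0, 2, 3]
Event 5: LOCAL 2: VV[2][2]++ -> VV[2]=[0, 2, 4]
Event 3 stamp: [0, 0, 2]
Event 4 stamp: [0, 2, 1]
[0, 0, 2] <= [0, 2, 1]? False
[0, 2, 1] <= [0, 0, 2]? False
Relation: concurrent

Answer: concurrent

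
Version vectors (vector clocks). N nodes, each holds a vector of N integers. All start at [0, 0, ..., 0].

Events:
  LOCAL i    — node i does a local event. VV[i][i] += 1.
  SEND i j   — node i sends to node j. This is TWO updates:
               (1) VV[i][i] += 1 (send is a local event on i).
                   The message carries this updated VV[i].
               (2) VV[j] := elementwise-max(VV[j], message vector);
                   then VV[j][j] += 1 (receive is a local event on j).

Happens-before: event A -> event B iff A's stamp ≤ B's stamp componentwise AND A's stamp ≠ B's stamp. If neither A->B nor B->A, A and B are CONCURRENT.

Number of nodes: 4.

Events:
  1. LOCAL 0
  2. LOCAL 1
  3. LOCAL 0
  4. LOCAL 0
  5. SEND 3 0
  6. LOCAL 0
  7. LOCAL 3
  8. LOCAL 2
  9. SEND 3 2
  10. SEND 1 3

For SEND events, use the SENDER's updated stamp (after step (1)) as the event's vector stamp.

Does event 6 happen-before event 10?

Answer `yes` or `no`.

Answer: no

Derivation:
Initial: VV[0]=[0, 0, 0, 0]
Initial: VV[1]=[0, 0, 0, 0]
Initial: VV[2]=[0, 0, 0, 0]
Initial: VV[3]=[0, 0, 0, 0]
Event 1: LOCAL 0: VV[0][0]++ -> VV[0]=[1, 0, 0, 0]
Event 2: LOCAL 1: VV[1][1]++ -> VV[1]=[0, 1, 0, 0]
Event 3: LOCAL 0: VV[0][0]++ -> VV[0]=[2, 0, 0, 0]
Event 4: LOCAL 0: VV[0][0]++ -> VV[0]=[3, 0, 0, 0]
Event 5: SEND 3->0: VV[3][3]++ -> VV[3]=[0, 0, 0, 1], msg_vec=[0, 0, 0, 1]; VV[0]=max(VV[0],msg_vec) then VV[0][0]++ -> VV[0]=[4, 0, 0, 1]
Event 6: LOCAL 0: VV[0][0]++ -> VV[0]=[5, 0, 0, 1]
Event 7: LOCAL 3: VV[3][3]++ -> VV[3]=[0, 0, 0, 2]
Event 8: LOCAL 2: VV[2][2]++ -> VV[2]=[0, 0, 1, 0]
Event 9: SEND 3->2: VV[3][3]++ -> VV[3]=[0, 0, 0, 3], msg_vec=[0, 0, 0, 3]; VV[2]=max(VV[2],msg_vec) then VV[2][2]++ -> VV[2]=[0, 0, 2, 3]
Event 10: SEND 1->3: VV[1][1]++ -> VV[1]=[0, 2, 0, 0], msg_vec=[0, 2, 0, 0]; VV[3]=max(VV[3],msg_vec) then VV[3][3]++ -> VV[3]=[0, 2, 0, 4]
Event 6 stamp: [5, 0, 0, 1]
Event 10 stamp: [0, 2, 0, 0]
[5, 0, 0, 1] <= [0, 2, 0, 0]? False. Equal? False. Happens-before: False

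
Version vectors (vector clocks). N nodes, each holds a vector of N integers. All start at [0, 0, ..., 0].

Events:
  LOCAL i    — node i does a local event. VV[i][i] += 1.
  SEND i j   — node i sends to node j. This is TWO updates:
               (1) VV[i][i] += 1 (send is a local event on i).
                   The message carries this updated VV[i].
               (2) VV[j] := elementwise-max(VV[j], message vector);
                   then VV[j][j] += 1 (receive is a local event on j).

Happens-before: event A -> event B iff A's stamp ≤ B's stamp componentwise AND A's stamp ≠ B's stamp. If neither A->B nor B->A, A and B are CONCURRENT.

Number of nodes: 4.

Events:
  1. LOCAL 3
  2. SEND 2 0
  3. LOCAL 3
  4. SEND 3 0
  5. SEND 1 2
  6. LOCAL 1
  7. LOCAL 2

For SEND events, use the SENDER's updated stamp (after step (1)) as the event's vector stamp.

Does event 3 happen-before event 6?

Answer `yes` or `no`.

Initial: VV[0]=[0, 0, 0, 0]
Initial: VV[1]=[0, 0, 0, 0]
Initial: VV[2]=[0, 0, 0, 0]
Initial: VV[3]=[0, 0, 0, 0]
Event 1: LOCAL 3: VV[3][3]++ -> VV[3]=[0, 0, 0, 1]
Event 2: SEND 2->0: VV[2][2]++ -> VV[2]=[0, 0, 1, 0], msg_vec=[0, 0, 1, 0]; VV[0]=max(VV[0],msg_vec) then VV[0][0]++ -> VV[0]=[1, 0, 1, 0]
Event 3: LOCAL 3: VV[3][3]++ -> VV[3]=[0, 0, 0, 2]
Event 4: SEND 3->0: VV[3][3]++ -> VV[3]=[0, 0, 0, 3], msg_vec=[0, 0, 0, 3]; VV[0]=max(VV[0],msg_vec) then VV[0][0]++ -> VV[0]=[2, 0, 1, 3]
Event 5: SEND 1->2: VV[1][1]++ -> VV[1]=[0, 1, 0, 0], msg_vec=[0, 1, 0, 0]; VV[2]=max(VV[2],msg_vec) then VV[2][2]++ -> VV[2]=[0, 1, 2, 0]
Event 6: LOCAL 1: VV[1][1]++ -> VV[1]=[0, 2, 0, 0]
Event 7: LOCAL 2: VV[2][2]++ -> VV[2]=[0, 1, 3, 0]
Event 3 stamp: [0, 0, 0, 2]
Event 6 stamp: [0, 2, 0, 0]
[0, 0, 0, 2] <= [0, 2, 0, 0]? False. Equal? False. Happens-before: False

Answer: no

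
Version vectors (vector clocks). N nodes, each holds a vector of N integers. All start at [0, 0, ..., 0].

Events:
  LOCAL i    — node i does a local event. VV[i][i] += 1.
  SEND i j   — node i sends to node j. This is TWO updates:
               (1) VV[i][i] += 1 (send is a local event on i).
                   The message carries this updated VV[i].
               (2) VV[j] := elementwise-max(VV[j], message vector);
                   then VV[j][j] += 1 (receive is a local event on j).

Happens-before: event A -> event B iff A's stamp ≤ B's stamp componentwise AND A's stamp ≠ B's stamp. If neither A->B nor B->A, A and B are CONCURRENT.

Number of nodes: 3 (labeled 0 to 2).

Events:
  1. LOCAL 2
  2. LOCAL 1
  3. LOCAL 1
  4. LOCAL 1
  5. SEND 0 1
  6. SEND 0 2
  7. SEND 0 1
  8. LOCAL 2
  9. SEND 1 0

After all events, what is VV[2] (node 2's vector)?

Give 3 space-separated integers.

Initial: VV[0]=[0, 0, 0]
Initial: VV[1]=[0, 0, 0]
Initial: VV[2]=[0, 0, 0]
Event 1: LOCAL 2: VV[2][2]++ -> VV[2]=[0, 0, 1]
Event 2: LOCAL 1: VV[1][1]++ -> VV[1]=[0, 1, 0]
Event 3: LOCAL 1: VV[1][1]++ -> VV[1]=[0, 2, 0]
Event 4: LOCAL 1: VV[1][1]++ -> VV[1]=[0, 3, 0]
Event 5: SEND 0->1: VV[0][0]++ -> VV[0]=[1, 0, 0], msg_vec=[1, 0, 0]; VV[1]=max(VV[1],msg_vec) then VV[1][1]++ -> VV[1]=[1, 4, 0]
Event 6: SEND 0->2: VV[0][0]++ -> VV[0]=[2, 0, 0], msg_vec=[2, 0, 0]; VV[2]=max(VV[2],msg_vec) then VV[2][2]++ -> VV[2]=[2, 0, 2]
Event 7: SEND 0->1: VV[0][0]++ -> VV[0]=[3, 0, 0], msg_vec=[3, 0, 0]; VV[1]=max(VV[1],msg_vec) then VV[1][1]++ -> VV[1]=[3, 5, 0]
Event 8: LOCAL 2: VV[2][2]++ -> VV[2]=[2, 0, 3]
Event 9: SEND 1->0: VV[1][1]++ -> VV[1]=[3, 6, 0], msg_vec=[3, 6, 0]; VV[0]=max(VV[0],msg_vec) then VV[0][0]++ -> VV[0]=[4, 6, 0]
Final vectors: VV[0]=[4, 6, 0]; VV[1]=[3, 6, 0]; VV[2]=[2, 0, 3]

Answer: 2 0 3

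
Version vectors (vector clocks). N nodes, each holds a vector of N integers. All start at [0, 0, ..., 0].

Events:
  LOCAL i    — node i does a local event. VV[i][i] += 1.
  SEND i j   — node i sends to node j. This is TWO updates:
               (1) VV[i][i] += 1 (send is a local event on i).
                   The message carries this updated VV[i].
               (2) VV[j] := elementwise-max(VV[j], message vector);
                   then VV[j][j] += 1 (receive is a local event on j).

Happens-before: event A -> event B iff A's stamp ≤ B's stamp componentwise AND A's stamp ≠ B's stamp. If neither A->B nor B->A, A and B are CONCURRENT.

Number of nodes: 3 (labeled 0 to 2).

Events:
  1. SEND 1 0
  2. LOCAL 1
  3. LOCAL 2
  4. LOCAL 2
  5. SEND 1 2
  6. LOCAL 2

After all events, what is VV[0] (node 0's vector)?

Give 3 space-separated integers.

Initial: VV[0]=[0, 0, 0]
Initial: VV[1]=[0, 0, 0]
Initial: VV[2]=[0, 0, 0]
Event 1: SEND 1->0: VV[1][1]++ -> VV[1]=[0, 1, 0], msg_vec=[0, 1, 0]; VV[0]=max(VV[0],msg_vec) then VV[0][0]++ -> VV[0]=[1, 1, 0]
Event 2: LOCAL 1: VV[1][1]++ -> VV[1]=[0, 2, 0]
Event 3: LOCAL 2: VV[2][2]++ -> VV[2]=[0, 0, 1]
Event 4: LOCAL 2: VV[2][2]++ -> VV[2]=[0, 0, 2]
Event 5: SEND 1->2: VV[1][1]++ -> VV[1]=[0, 3, 0], msg_vec=[0, 3, 0]; VV[2]=max(VV[2],msg_vec) then VV[2][2]++ -> VV[2]=[0, 3, 3]
Event 6: LOCAL 2: VV[2][2]++ -> VV[2]=[0, 3, 4]
Final vectors: VV[0]=[1, 1, 0]; VV[1]=[0, 3, 0]; VV[2]=[0, 3, 4]

Answer: 1 1 0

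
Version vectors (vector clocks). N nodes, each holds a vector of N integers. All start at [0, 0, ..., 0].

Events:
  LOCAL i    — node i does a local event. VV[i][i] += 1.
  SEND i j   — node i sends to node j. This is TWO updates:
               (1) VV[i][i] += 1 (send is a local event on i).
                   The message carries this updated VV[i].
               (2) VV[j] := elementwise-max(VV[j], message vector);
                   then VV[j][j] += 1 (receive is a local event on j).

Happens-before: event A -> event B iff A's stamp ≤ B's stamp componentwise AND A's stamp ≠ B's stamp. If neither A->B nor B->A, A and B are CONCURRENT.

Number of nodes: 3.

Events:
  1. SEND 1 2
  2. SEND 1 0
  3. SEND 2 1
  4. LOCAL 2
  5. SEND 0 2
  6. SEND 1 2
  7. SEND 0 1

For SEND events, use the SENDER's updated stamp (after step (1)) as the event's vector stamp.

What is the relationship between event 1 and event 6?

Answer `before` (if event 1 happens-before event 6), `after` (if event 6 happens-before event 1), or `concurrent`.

Initial: VV[0]=[0, 0, 0]
Initial: VV[1]=[0, 0, 0]
Initial: VV[2]=[0, 0, 0]
Event 1: SEND 1->2: VV[1][1]++ -> VV[1]=[0, 1, 0], msg_vec=[0, 1, 0]; VV[2]=max(VV[2],msg_vec) then VV[2][2]++ -> VV[2]=[0, 1, 1]
Event 2: SEND 1->0: VV[1][1]++ -> VV[1]=[0, 2, 0], msg_vec=[0, 2, 0]; VV[0]=max(VV[0],msg_vec) then VV[0][0]++ -> VV[0]=[1, 2, 0]
Event 3: SEND 2->1: VV[2][2]++ -> VV[2]=[0, 1, 2], msg_vec=[0, 1, 2]; VV[1]=max(VV[1],msg_vec) then VV[1][1]++ -> VV[1]=[0, 3, 2]
Event 4: LOCAL 2: VV[2][2]++ -> VV[2]=[0, 1, 3]
Event 5: SEND 0->2: VV[0][0]++ -> VV[0]=[2, 2, 0], msg_vec=[2, 2, 0]; VV[2]=max(VV[2],msg_vec) then VV[2][2]++ -> VV[2]=[2, 2, 4]
Event 6: SEND 1->2: VV[1][1]++ -> VV[1]=[0, 4, 2], msg_vec=[0, 4, 2]; VV[2]=max(VV[2],msg_vec) then VV[2][2]++ -> VV[2]=[2, 4, 5]
Event 7: SEND 0->1: VV[0][0]++ -> VV[0]=[3, 2, 0], msg_vec=[3, 2, 0]; VV[1]=max(VV[1],msg_vec) then VV[1][1]++ -> VV[1]=[3, 5, 2]
Event 1 stamp: [0, 1, 0]
Event 6 stamp: [0, 4, 2]
[0, 1, 0] <= [0, 4, 2]? True
[0, 4, 2] <= [0, 1, 0]? False
Relation: before

Answer: before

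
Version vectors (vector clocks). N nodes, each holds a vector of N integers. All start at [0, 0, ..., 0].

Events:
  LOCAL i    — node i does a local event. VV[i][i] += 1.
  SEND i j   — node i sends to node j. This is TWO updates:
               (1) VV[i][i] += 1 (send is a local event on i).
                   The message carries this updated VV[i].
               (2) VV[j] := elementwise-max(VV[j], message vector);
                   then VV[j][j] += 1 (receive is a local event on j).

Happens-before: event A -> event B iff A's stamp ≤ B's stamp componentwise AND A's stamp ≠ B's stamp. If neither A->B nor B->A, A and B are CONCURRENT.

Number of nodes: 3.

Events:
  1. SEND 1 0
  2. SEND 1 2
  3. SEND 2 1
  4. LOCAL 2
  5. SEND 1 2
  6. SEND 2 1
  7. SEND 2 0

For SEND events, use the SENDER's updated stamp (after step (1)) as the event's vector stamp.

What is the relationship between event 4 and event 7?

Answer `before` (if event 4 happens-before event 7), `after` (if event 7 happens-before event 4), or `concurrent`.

Initial: VV[0]=[0, 0, 0]
Initial: VV[1]=[0, 0, 0]
Initial: VV[2]=[0, 0, 0]
Event 1: SEND 1->0: VV[1][1]++ -> VV[1]=[0, 1, 0], msg_vec=[0, 1, 0]; VV[0]=max(VV[0],msg_vec) then VV[0][0]++ -> VV[0]=[1, 1, 0]
Event 2: SEND 1->2: VV[1][1]++ -> VV[1]=[0, 2, 0], msg_vec=[0, 2, 0]; VV[2]=max(VV[2],msg_vec) then VV[2][2]++ -> VV[2]=[0, 2, 1]
Event 3: SEND 2->1: VV[2][2]++ -> VV[2]=[0, 2, 2], msg_vec=[0, 2, 2]; VV[1]=max(VV[1],msg_vec) then VV[1][1]++ -> VV[1]=[0, 3, 2]
Event 4: LOCAL 2: VV[2][2]++ -> VV[2]=[0, 2, 3]
Event 5: SEND 1->2: VV[1][1]++ -> VV[1]=[0, 4, 2], msg_vec=[0, 4, 2]; VV[2]=max(VV[2],msg_vec) then VV[2][2]++ -> VV[2]=[0, 4, 4]
Event 6: SEND 2->1: VV[2][2]++ -> VV[2]=[0, 4, 5], msg_vec=[0, 4, 5]; VV[1]=max(VV[1],msg_vec) then VV[1][1]++ -> VV[1]=[0, 5, 5]
Event 7: SEND 2->0: VV[2][2]++ -> VV[2]=[0, 4, 6], msg_vec=[0, 4, 6]; VV[0]=max(VV[0],msg_vec) then VV[0][0]++ -> VV[0]=[2, 4, 6]
Event 4 stamp: [0, 2, 3]
Event 7 stamp: [0, 4, 6]
[0, 2, 3] <= [0, 4, 6]? True
[0, 4, 6] <= [0, 2, 3]? False
Relation: before

Answer: before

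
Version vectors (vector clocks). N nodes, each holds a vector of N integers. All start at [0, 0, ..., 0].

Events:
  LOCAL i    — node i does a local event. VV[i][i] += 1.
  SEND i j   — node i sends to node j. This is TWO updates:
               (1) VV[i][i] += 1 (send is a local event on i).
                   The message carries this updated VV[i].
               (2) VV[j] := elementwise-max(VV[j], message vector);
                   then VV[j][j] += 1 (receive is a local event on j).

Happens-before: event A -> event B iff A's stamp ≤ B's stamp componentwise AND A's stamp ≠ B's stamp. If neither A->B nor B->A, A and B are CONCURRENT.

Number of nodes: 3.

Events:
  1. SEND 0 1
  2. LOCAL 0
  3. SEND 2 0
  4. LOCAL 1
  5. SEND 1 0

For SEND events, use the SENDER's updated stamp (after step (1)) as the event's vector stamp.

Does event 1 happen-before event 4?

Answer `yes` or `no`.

Answer: yes

Derivation:
Initial: VV[0]=[0, 0, 0]
Initial: VV[1]=[0, 0, 0]
Initial: VV[2]=[0, 0, 0]
Event 1: SEND 0->1: VV[0][0]++ -> VV[0]=[1, 0, 0], msg_vec=[1, 0, 0]; VV[1]=max(VV[1],msg_vec) then VV[1][1]++ -> VV[1]=[1, 1, 0]
Event 2: LOCAL 0: VV[0][0]++ -> VV[0]=[2, 0, 0]
Event 3: SEND 2->0: VV[2][2]++ -> VV[2]=[0, 0, 1], msg_vec=[0, 0, 1]; VV[0]=max(VV[0],msg_vec) then VV[0][0]++ -> VV[0]=[3, 0, 1]
Event 4: LOCAL 1: VV[1][1]++ -> VV[1]=[1, 2, 0]
Event 5: SEND 1->0: VV[1][1]++ -> VV[1]=[1, 3, 0], msg_vec=[1, 3, 0]; VV[0]=max(VV[0],msg_vec) then VV[0][0]++ -> VV[0]=[4, 3, 1]
Event 1 stamp: [1, 0, 0]
Event 4 stamp: [1, 2, 0]
[1, 0, 0] <= [1, 2, 0]? True. Equal? False. Happens-before: True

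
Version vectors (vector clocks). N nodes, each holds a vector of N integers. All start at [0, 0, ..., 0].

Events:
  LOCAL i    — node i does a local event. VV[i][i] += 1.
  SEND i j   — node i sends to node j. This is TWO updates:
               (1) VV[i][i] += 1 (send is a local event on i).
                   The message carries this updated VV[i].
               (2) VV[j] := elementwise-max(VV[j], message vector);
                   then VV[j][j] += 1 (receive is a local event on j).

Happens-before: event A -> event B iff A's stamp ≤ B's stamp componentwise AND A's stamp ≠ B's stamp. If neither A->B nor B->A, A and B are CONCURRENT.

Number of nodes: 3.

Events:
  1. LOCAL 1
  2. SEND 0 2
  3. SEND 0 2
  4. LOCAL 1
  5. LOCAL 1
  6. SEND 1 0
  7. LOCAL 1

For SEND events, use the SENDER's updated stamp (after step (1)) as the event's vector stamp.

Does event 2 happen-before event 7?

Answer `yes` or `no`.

Initial: VV[0]=[0, 0, 0]
Initial: VV[1]=[0, 0, 0]
Initial: VV[2]=[0, 0, 0]
Event 1: LOCAL 1: VV[1][1]++ -> VV[1]=[0, 1, 0]
Event 2: SEND 0->2: VV[0][0]++ -> VV[0]=[1, 0, 0], msg_vec=[1, 0, 0]; VV[2]=max(VV[2],msg_vec) then VV[2][2]++ -> VV[2]=[1, 0, 1]
Event 3: SEND 0->2: VV[0][0]++ -> VV[0]=[2, 0, 0], msg_vec=[2, 0, 0]; VV[2]=max(VV[2],msg_vec) then VV[2][2]++ -> VV[2]=[2, 0, 2]
Event 4: LOCAL 1: VV[1][1]++ -> VV[1]=[0, 2, 0]
Event 5: LOCAL 1: VV[1][1]++ -> VV[1]=[0, 3, 0]
Event 6: SEND 1->0: VV[1][1]++ -> VV[1]=[0, 4, 0], msg_vec=[0, 4, 0]; VV[0]=max(VV[0],msg_vec) then VV[0][0]++ -> VV[0]=[3, 4, 0]
Event 7: LOCAL 1: VV[1][1]++ -> VV[1]=[0, 5, 0]
Event 2 stamp: [1, 0, 0]
Event 7 stamp: [0, 5, 0]
[1, 0, 0] <= [0, 5, 0]? False. Equal? False. Happens-before: False

Answer: no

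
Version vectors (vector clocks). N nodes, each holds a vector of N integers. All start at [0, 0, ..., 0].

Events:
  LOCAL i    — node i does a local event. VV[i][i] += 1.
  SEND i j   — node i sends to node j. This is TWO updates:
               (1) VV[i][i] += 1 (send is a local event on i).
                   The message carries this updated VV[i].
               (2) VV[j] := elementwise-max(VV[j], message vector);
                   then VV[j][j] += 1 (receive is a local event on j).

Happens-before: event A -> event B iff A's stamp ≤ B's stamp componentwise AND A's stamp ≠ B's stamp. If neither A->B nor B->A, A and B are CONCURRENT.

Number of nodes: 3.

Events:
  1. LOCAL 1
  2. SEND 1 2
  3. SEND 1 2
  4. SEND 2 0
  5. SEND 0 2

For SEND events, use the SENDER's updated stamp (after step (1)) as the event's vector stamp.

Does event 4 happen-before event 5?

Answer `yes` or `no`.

Answer: yes

Derivation:
Initial: VV[0]=[0, 0, 0]
Initial: VV[1]=[0, 0, 0]
Initial: VV[2]=[0, 0, 0]
Event 1: LOCAL 1: VV[1][1]++ -> VV[1]=[0, 1, 0]
Event 2: SEND 1->2: VV[1][1]++ -> VV[1]=[0, 2, 0], msg_vec=[0, 2, 0]; VV[2]=max(VV[2],msg_vec) then VV[2][2]++ -> VV[2]=[0, 2, 1]
Event 3: SEND 1->2: VV[1][1]++ -> VV[1]=[0, 3, 0], msg_vec=[0, 3, 0]; VV[2]=max(VV[2],msg_vec) then VV[2][2]++ -> VV[2]=[0, 3, 2]
Event 4: SEND 2->0: VV[2][2]++ -> VV[2]=[0, 3, 3], msg_vec=[0, 3, 3]; VV[0]=max(VV[0],msg_vec) then VV[0][0]++ -> VV[0]=[1, 3, 3]
Event 5: SEND 0->2: VV[0][0]++ -> VV[0]=[2, 3, 3], msg_vec=[2, 3, 3]; VV[2]=max(VV[2],msg_vec) then VV[2][2]++ -> VV[2]=[2, 3, 4]
Event 4 stamp: [0, 3, 3]
Event 5 stamp: [2, 3, 3]
[0, 3, 3] <= [2, 3, 3]? True. Equal? False. Happens-before: True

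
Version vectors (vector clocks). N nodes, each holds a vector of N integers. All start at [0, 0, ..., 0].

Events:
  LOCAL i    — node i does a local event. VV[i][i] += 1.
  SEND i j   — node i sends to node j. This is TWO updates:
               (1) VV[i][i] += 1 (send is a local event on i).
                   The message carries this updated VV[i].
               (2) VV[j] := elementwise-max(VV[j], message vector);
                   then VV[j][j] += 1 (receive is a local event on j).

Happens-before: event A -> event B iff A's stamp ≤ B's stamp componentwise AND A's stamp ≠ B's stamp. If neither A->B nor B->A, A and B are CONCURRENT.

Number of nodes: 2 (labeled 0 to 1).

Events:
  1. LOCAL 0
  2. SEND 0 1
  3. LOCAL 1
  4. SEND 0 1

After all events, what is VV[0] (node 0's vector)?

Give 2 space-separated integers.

Initial: VV[0]=[0, 0]
Initial: VV[1]=[0, 0]
Event 1: LOCAL 0: VV[0][0]++ -> VV[0]=[1, 0]
Event 2: SEND 0->1: VV[0][0]++ -> VV[0]=[2, 0], msg_vec=[2, 0]; VV[1]=max(VV[1],msg_vec) then VV[1][1]++ -> VV[1]=[2, 1]
Event 3: LOCAL 1: VV[1][1]++ -> VV[1]=[2, 2]
Event 4: SEND 0->1: VV[0][0]++ -> VV[0]=[3, 0], msg_vec=[3, 0]; VV[1]=max(VV[1],msg_vec) then VV[1][1]++ -> VV[1]=[3, 3]
Final vectors: VV[0]=[3, 0]; VV[1]=[3, 3]

Answer: 3 0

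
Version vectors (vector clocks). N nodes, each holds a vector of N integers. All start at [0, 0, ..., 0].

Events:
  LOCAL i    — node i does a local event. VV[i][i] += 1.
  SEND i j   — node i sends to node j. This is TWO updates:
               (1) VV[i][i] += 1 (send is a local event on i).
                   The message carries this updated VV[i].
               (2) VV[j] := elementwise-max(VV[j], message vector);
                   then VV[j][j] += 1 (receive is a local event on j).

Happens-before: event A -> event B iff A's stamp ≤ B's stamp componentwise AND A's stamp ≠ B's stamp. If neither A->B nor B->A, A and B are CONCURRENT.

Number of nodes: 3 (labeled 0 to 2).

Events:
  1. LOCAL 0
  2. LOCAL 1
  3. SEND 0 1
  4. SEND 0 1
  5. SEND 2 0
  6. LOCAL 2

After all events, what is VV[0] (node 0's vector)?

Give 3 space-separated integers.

Answer: 4 0 1

Derivation:
Initial: VV[0]=[0, 0, 0]
Initial: VV[1]=[0, 0, 0]
Initial: VV[2]=[0, 0, 0]
Event 1: LOCAL 0: VV[0][0]++ -> VV[0]=[1, 0, 0]
Event 2: LOCAL 1: VV[1][1]++ -> VV[1]=[0, 1, 0]
Event 3: SEND 0->1: VV[0][0]++ -> VV[0]=[2, 0, 0], msg_vec=[2, 0, 0]; VV[1]=max(VV[1],msg_vec) then VV[1][1]++ -> VV[1]=[2, 2, 0]
Event 4: SEND 0->1: VV[0][0]++ -> VV[0]=[3, 0, 0], msg_vec=[3, 0, 0]; VV[1]=max(VV[1],msg_vec) then VV[1][1]++ -> VV[1]=[3, 3, 0]
Event 5: SEND 2->0: VV[2][2]++ -> VV[2]=[0, 0, 1], msg_vec=[0, 0, 1]; VV[0]=max(VV[0],msg_vec) then VV[0][0]++ -> VV[0]=[4, 0, 1]
Event 6: LOCAL 2: VV[2][2]++ -> VV[2]=[0, 0, 2]
Final vectors: VV[0]=[4, 0, 1]; VV[1]=[3, 3, 0]; VV[2]=[0, 0, 2]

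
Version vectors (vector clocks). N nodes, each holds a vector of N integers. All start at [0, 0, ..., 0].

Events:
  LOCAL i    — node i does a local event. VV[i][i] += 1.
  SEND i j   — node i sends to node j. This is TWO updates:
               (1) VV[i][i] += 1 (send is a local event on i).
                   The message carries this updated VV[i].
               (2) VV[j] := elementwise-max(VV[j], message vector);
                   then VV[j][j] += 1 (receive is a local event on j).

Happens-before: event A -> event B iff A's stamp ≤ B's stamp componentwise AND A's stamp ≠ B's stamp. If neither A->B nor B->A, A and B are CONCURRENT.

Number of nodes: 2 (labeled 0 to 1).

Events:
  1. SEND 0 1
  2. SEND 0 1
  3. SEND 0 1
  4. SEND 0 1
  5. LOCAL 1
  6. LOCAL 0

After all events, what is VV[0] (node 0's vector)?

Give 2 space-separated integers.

Answer: 5 0

Derivation:
Initial: VV[0]=[0, 0]
Initial: VV[1]=[0, 0]
Event 1: SEND 0->1: VV[0][0]++ -> VV[0]=[1, 0], msg_vec=[1, 0]; VV[1]=max(VV[1],msg_vec) then VV[1][1]++ -> VV[1]=[1, 1]
Event 2: SEND 0->1: VV[0][0]++ -> VV[0]=[2, 0], msg_vec=[2, 0]; VV[1]=max(VV[1],msg_vec) then VV[1][1]++ -> VV[1]=[2, 2]
Event 3: SEND 0->1: VV[0][0]++ -> VV[0]=[3, 0], msg_vec=[3, 0]; VV[1]=max(VV[1],msg_vec) then VV[1][1]++ -> VV[1]=[3, 3]
Event 4: SEND 0->1: VV[0][0]++ -> VV[0]=[4, 0], msg_vec=[4, 0]; VV[1]=max(VV[1],msg_vec) then VV[1][1]++ -> VV[1]=[4, 4]
Event 5: LOCAL 1: VV[1][1]++ -> VV[1]=[4, 5]
Event 6: LOCAL 0: VV[0][0]++ -> VV[0]=[5, 0]
Final vectors: VV[0]=[5, 0]; VV[1]=[4, 5]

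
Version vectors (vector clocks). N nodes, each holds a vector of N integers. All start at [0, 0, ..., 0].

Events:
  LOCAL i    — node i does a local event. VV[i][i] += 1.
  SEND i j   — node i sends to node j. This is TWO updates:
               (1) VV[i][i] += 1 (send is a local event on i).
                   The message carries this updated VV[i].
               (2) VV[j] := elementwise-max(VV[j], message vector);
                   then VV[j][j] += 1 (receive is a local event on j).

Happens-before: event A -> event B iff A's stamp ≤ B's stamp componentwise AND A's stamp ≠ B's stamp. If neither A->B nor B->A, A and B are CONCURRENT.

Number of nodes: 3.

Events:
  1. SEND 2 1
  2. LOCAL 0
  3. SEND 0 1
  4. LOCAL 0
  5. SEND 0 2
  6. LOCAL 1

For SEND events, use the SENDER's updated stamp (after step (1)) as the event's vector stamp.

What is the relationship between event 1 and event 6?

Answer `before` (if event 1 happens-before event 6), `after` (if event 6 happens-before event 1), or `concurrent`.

Initial: VV[0]=[0, 0, 0]
Initial: VV[1]=[0, 0, 0]
Initial: VV[2]=[0, 0, 0]
Event 1: SEND 2->1: VV[2][2]++ -> VV[2]=[0, 0, 1], msg_vec=[0, 0, 1]; VV[1]=max(VV[1],msg_vec) then VV[1][1]++ -> VV[1]=[0, 1, 1]
Event 2: LOCAL 0: VV[0][0]++ -> VV[0]=[1, 0, 0]
Event 3: SEND 0->1: VV[0][0]++ -> VV[0]=[2, 0, 0], msg_vec=[2, 0, 0]; VV[1]=max(VV[1],msg_vec) then VV[1][1]++ -> VV[1]=[2, 2, 1]
Event 4: LOCAL 0: VV[0][0]++ -> VV[0]=[3, 0, 0]
Event 5: SEND 0->2: VV[0][0]++ -> VV[0]=[4, 0, 0], msg_vec=[4, 0, 0]; VV[2]=max(VV[2],msg_vec) then VV[2][2]++ -> VV[2]=[4, 0, 2]
Event 6: LOCAL 1: VV[1][1]++ -> VV[1]=[2, 3, 1]
Event 1 stamp: [0, 0, 1]
Event 6 stamp: [2, 3, 1]
[0, 0, 1] <= [2, 3, 1]? True
[2, 3, 1] <= [0, 0, 1]? False
Relation: before

Answer: before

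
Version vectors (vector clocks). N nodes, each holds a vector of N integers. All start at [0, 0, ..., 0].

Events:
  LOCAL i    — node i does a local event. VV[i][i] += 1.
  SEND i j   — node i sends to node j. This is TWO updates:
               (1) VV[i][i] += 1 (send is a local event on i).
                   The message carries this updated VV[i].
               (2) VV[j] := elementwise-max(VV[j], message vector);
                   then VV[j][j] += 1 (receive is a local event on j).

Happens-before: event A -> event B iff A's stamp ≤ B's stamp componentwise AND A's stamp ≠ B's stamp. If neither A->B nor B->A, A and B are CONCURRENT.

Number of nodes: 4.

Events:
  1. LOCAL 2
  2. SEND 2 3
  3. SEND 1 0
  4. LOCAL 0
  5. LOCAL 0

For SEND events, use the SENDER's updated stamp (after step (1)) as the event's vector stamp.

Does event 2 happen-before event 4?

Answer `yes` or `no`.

Answer: no

Derivation:
Initial: VV[0]=[0, 0, 0, 0]
Initial: VV[1]=[0, 0, 0, 0]
Initial: VV[2]=[0, 0, 0, 0]
Initial: VV[3]=[0, 0, 0, 0]
Event 1: LOCAL 2: VV[2][2]++ -> VV[2]=[0, 0, 1, 0]
Event 2: SEND 2->3: VV[2][2]++ -> VV[2]=[0, 0, 2, 0], msg_vec=[0, 0, 2, 0]; VV[3]=max(VV[3],msg_vec) then VV[3][3]++ -> VV[3]=[0, 0, 2, 1]
Event 3: SEND 1->0: VV[1][1]++ -> VV[1]=[0, 1, 0, 0], msg_vec=[0, 1, 0, 0]; VV[0]=max(VV[0],msg_vec) then VV[0][0]++ -> VV[0]=[1, 1, 0, 0]
Event 4: LOCAL 0: VV[0][0]++ -> VV[0]=[2, 1, 0, 0]
Event 5: LOCAL 0: VV[0][0]++ -> VV[0]=[3, 1, 0, 0]
Event 2 stamp: [0, 0, 2, 0]
Event 4 stamp: [2, 1, 0, 0]
[0, 0, 2, 0] <= [2, 1, 0, 0]? False. Equal? False. Happens-before: False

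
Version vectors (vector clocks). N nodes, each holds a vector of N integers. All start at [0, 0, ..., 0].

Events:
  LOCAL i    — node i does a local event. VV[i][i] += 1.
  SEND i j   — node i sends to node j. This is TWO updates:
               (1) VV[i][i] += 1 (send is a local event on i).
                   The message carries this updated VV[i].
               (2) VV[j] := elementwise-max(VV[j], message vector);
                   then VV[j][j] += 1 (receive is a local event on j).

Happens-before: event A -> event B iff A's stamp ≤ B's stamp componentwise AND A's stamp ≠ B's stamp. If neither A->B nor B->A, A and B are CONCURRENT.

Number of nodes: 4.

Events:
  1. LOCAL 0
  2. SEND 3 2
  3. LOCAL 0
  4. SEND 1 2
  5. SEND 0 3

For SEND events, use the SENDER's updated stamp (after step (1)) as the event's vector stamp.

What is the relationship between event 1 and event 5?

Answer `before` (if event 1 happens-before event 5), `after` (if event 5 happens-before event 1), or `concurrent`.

Initial: VV[0]=[0, 0, 0, 0]
Initial: VV[1]=[0, 0, 0, 0]
Initial: VV[2]=[0, 0, 0, 0]
Initial: VV[3]=[0, 0, 0, 0]
Event 1: LOCAL 0: VV[0][0]++ -> VV[0]=[1, 0, 0, 0]
Event 2: SEND 3->2: VV[3][3]++ -> VV[3]=[0, 0, 0, 1], msg_vec=[0, 0, 0, 1]; VV[2]=max(VV[2],msg_vec) then VV[2][2]++ -> VV[2]=[0, 0, 1, 1]
Event 3: LOCAL 0: VV[0][0]++ -> VV[0]=[2, 0, 0, 0]
Event 4: SEND 1->2: VV[1][1]++ -> VV[1]=[0, 1, 0, 0], msg_vec=[0, 1, 0, 0]; VV[2]=max(VV[2],msg_vec) then VV[2][2]++ -> VV[2]=[0, 1, 2, 1]
Event 5: SEND 0->3: VV[0][0]++ -> VV[0]=[3, 0, 0, 0], msg_vec=[3, 0, 0, 0]; VV[3]=max(VV[3],msg_vec) then VV[3][3]++ -> VV[3]=[3, 0, 0, 2]
Event 1 stamp: [1, 0, 0, 0]
Event 5 stamp: [3, 0, 0, 0]
[1, 0, 0, 0] <= [3, 0, 0, 0]? True
[3, 0, 0, 0] <= [1, 0, 0, 0]? False
Relation: before

Answer: before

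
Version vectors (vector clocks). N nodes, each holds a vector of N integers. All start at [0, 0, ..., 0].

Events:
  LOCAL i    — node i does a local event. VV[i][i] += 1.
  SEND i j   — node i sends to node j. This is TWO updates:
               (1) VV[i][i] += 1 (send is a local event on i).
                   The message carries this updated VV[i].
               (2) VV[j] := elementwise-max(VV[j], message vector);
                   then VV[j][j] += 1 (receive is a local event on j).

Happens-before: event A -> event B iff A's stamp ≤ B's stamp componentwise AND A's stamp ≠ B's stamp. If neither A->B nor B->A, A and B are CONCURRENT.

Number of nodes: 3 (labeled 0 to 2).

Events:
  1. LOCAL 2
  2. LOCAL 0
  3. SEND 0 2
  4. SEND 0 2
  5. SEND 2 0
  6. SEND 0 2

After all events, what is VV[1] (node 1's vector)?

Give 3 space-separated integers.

Answer: 0 0 0

Derivation:
Initial: VV[0]=[0, 0, 0]
Initial: VV[1]=[0, 0, 0]
Initial: VV[2]=[0, 0, 0]
Event 1: LOCAL 2: VV[2][2]++ -> VV[2]=[0, 0, 1]
Event 2: LOCAL 0: VV[0][0]++ -> VV[0]=[1, 0, 0]
Event 3: SEND 0->2: VV[0][0]++ -> VV[0]=[2, 0, 0], msg_vec=[2, 0, 0]; VV[2]=max(VV[2],msg_vec) then VV[2][2]++ -> VV[2]=[2, 0, 2]
Event 4: SEND 0->2: VV[0][0]++ -> VV[0]=[3, 0, 0], msg_vec=[3, 0, 0]; VV[2]=max(VV[2],msg_vec) then VV[2][2]++ -> VV[2]=[3, 0, 3]
Event 5: SEND 2->0: VV[2][2]++ -> VV[2]=[3, 0, 4], msg_vec=[3, 0, 4]; VV[0]=max(VV[0],msg_vec) then VV[0][0]++ -> VV[0]=[4, 0, 4]
Event 6: SEND 0->2: VV[0][0]++ -> VV[0]=[5, 0, 4], msg_vec=[5, 0, 4]; VV[2]=max(VV[2],msg_vec) then VV[2][2]++ -> VV[2]=[5, 0, 5]
Final vectors: VV[0]=[5, 0, 4]; VV[1]=[0, 0, 0]; VV[2]=[5, 0, 5]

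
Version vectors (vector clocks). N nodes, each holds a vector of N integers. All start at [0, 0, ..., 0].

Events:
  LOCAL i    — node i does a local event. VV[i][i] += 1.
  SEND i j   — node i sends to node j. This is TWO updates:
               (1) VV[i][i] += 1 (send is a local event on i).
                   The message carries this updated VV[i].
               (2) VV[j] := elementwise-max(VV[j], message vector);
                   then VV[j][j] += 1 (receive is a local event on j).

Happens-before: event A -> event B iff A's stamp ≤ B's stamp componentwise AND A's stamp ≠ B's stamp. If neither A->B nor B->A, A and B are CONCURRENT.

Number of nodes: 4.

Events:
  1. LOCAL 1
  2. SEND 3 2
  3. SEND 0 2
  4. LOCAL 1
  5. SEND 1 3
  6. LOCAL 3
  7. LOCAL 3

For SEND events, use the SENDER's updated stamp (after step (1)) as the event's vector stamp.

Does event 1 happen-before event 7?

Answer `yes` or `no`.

Initial: VV[0]=[0, 0, 0, 0]
Initial: VV[1]=[0, 0, 0, 0]
Initial: VV[2]=[0, 0, 0, 0]
Initial: VV[3]=[0, 0, 0, 0]
Event 1: LOCAL 1: VV[1][1]++ -> VV[1]=[0, 1, 0, 0]
Event 2: SEND 3->2: VV[3][3]++ -> VV[3]=[0, 0, 0, 1], msg_vec=[0, 0, 0, 1]; VV[2]=max(VV[2],msg_vec) then VV[2][2]++ -> VV[2]=[0, 0, 1, 1]
Event 3: SEND 0->2: VV[0][0]++ -> VV[0]=[1, 0, 0, 0], msg_vec=[1, 0, 0, 0]; VV[2]=max(VV[2],msg_vec) then VV[2][2]++ -> VV[2]=[1, 0, 2, 1]
Event 4: LOCAL 1: VV[1][1]++ -> VV[1]=[0, 2, 0, 0]
Event 5: SEND 1->3: VV[1][1]++ -> VV[1]=[0, 3, 0, 0], msg_vec=[0, 3, 0, 0]; VV[3]=max(VV[3],msg_vec) then VV[3][3]++ -> VV[3]=[0, 3, 0, 2]
Event 6: LOCAL 3: VV[3][3]++ -> VV[3]=[0, 3, 0, 3]
Event 7: LOCAL 3: VV[3][3]++ -> VV[3]=[0, 3, 0, 4]
Event 1 stamp: [0, 1, 0, 0]
Event 7 stamp: [0, 3, 0, 4]
[0, 1, 0, 0] <= [0, 3, 0, 4]? True. Equal? False. Happens-before: True

Answer: yes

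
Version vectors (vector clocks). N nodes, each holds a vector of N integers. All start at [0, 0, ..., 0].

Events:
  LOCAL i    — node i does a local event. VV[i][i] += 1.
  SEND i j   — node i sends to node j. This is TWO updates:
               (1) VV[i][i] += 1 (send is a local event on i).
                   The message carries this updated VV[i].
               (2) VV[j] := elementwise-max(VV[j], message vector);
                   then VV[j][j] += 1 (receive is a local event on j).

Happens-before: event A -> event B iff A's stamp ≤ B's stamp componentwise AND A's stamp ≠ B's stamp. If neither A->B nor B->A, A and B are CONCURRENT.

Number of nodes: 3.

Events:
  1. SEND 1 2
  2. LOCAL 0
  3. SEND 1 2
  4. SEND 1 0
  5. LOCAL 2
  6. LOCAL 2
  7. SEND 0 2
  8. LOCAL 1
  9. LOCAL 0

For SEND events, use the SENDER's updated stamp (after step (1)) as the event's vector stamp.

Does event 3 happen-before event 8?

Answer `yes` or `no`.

Initial: VV[0]=[0, 0, 0]
Initial: VV[1]=[0, 0, 0]
Initial: VV[2]=[0, 0, 0]
Event 1: SEND 1->2: VV[1][1]++ -> VV[1]=[0, 1, 0], msg_vec=[0, 1, 0]; VV[2]=max(VV[2],msg_vec) then VV[2][2]++ -> VV[2]=[0, 1, 1]
Event 2: LOCAL 0: VV[0][0]++ -> VV[0]=[1, 0, 0]
Event 3: SEND 1->2: VV[1][1]++ -> VV[1]=[0, 2, 0], msg_vec=[0, 2, 0]; VV[2]=max(VV[2],msg_vec) then VV[2][2]++ -> VV[2]=[0, 2, 2]
Event 4: SEND 1->0: VV[1][1]++ -> VV[1]=[0, 3, 0], msg_vec=[0, 3, 0]; VV[0]=max(VV[0],msg_vec) then VV[0][0]++ -> VV[0]=[2, 3, 0]
Event 5: LOCAL 2: VV[2][2]++ -> VV[2]=[0, 2, 3]
Event 6: LOCAL 2: VV[2][2]++ -> VV[2]=[0, 2, 4]
Event 7: SEND 0->2: VV[0][0]++ -> VV[0]=[3, 3, 0], msg_vec=[3, 3, 0]; VV[2]=max(VV[2],msg_vec) then VV[2][2]++ -> VV[2]=[3, 3, 5]
Event 8: LOCAL 1: VV[1][1]++ -> VV[1]=[0, 4, 0]
Event 9: LOCAL 0: VV[0][0]++ -> VV[0]=[4, 3, 0]
Event 3 stamp: [0, 2, 0]
Event 8 stamp: [0, 4, 0]
[0, 2, 0] <= [0, 4, 0]? True. Equal? False. Happens-before: True

Answer: yes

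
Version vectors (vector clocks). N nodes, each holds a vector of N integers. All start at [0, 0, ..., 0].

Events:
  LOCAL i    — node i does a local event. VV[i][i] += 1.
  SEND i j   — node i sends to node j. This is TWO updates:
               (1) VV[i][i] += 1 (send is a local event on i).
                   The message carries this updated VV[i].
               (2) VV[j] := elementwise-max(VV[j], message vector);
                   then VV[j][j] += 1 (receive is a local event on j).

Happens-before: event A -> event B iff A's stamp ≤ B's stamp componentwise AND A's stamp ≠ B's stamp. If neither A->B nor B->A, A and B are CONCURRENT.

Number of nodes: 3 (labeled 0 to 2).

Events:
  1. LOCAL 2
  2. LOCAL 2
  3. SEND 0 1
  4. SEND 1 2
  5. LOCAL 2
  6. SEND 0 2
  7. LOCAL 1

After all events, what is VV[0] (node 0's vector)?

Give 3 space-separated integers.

Answer: 2 0 0

Derivation:
Initial: VV[0]=[0, 0, 0]
Initial: VV[1]=[0, 0, 0]
Initial: VV[2]=[0, 0, 0]
Event 1: LOCAL 2: VV[2][2]++ -> VV[2]=[0, 0, 1]
Event 2: LOCAL 2: VV[2][2]++ -> VV[2]=[0, 0, 2]
Event 3: SEND 0->1: VV[0][0]++ -> VV[0]=[1, 0, 0], msg_vec=[1, 0, 0]; VV[1]=max(VV[1],msg_vec) then VV[1][1]++ -> VV[1]=[1, 1, 0]
Event 4: SEND 1->2: VV[1][1]++ -> VV[1]=[1, 2, 0], msg_vec=[1, 2, 0]; VV[2]=max(VV[2],msg_vec) then VV[2][2]++ -> VV[2]=[1, 2, 3]
Event 5: LOCAL 2: VV[2][2]++ -> VV[2]=[1, 2, 4]
Event 6: SEND 0->2: VV[0][0]++ -> VV[0]=[2, 0, 0], msg_vec=[2, 0, 0]; VV[2]=max(VV[2],msg_vec) then VV[2][2]++ -> VV[2]=[2, 2, 5]
Event 7: LOCAL 1: VV[1][1]++ -> VV[1]=[1, 3, 0]
Final vectors: VV[0]=[2, 0, 0]; VV[1]=[1, 3, 0]; VV[2]=[2, 2, 5]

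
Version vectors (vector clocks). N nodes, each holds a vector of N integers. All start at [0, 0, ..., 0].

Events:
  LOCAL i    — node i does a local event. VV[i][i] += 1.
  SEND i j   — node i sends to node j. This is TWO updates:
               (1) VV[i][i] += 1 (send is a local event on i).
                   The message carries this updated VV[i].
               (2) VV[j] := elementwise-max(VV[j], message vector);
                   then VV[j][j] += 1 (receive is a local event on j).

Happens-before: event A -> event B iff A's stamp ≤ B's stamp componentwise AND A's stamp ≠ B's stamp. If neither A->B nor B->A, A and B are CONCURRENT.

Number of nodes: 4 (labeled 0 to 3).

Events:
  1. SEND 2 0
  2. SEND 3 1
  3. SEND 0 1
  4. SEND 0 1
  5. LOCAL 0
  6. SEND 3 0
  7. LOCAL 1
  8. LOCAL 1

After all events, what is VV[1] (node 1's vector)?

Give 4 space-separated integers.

Answer: 3 5 1 1

Derivation:
Initial: VV[0]=[0, 0, 0, 0]
Initial: VV[1]=[0, 0, 0, 0]
Initial: VV[2]=[0, 0, 0, 0]
Initial: VV[3]=[0, 0, 0, 0]
Event 1: SEND 2->0: VV[2][2]++ -> VV[2]=[0, 0, 1, 0], msg_vec=[0, 0, 1, 0]; VV[0]=max(VV[0],msg_vec) then VV[0][0]++ -> VV[0]=[1, 0, 1, 0]
Event 2: SEND 3->1: VV[3][3]++ -> VV[3]=[0, 0, 0, 1], msg_vec=[0, 0, 0, 1]; VV[1]=max(VV[1],msg_vec) then VV[1][1]++ -> VV[1]=[0, 1, 0, 1]
Event 3: SEND 0->1: VV[0][0]++ -> VV[0]=[2, 0, 1, 0], msg_vec=[2, 0, 1, 0]; VV[1]=max(VV[1],msg_vec) then VV[1][1]++ -> VV[1]=[2, 2, 1, 1]
Event 4: SEND 0->1: VV[0][0]++ -> VV[0]=[3, 0, 1, 0], msg_vec=[3, 0, 1, 0]; VV[1]=max(VV[1],msg_vec) then VV[1][1]++ -> VV[1]=[3, 3, 1, 1]
Event 5: LOCAL 0: VV[0][0]++ -> VV[0]=[4, 0, 1, 0]
Event 6: SEND 3->0: VV[3][3]++ -> VV[3]=[0, 0, 0, 2], msg_vec=[0, 0, 0, 2]; VV[0]=max(VV[0],msg_vec) then VV[0][0]++ -> VV[0]=[5, 0, 1, 2]
Event 7: LOCAL 1: VV[1][1]++ -> VV[1]=[3, 4, 1, 1]
Event 8: LOCAL 1: VV[1][1]++ -> VV[1]=[3, 5, 1, 1]
Final vectors: VV[0]=[5, 0, 1, 2]; VV[1]=[3, 5, 1, 1]; VV[2]=[0, 0, 1, 0]; VV[3]=[0, 0, 0, 2]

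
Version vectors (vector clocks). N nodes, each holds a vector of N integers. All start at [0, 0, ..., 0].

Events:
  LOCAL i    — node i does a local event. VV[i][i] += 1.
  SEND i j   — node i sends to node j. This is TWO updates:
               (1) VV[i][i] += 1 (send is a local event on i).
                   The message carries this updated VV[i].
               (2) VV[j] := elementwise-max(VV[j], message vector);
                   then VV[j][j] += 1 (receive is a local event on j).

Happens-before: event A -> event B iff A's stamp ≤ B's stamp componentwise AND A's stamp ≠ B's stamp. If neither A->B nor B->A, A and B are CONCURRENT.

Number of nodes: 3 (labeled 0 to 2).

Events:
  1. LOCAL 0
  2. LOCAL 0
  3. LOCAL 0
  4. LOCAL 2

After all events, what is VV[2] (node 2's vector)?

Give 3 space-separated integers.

Answer: 0 0 1

Derivation:
Initial: VV[0]=[0, 0, 0]
Initial: VV[1]=[0, 0, 0]
Initial: VV[2]=[0, 0, 0]
Event 1: LOCAL 0: VV[0][0]++ -> VV[0]=[1, 0, 0]
Event 2: LOCAL 0: VV[0][0]++ -> VV[0]=[2, 0, 0]
Event 3: LOCAL 0: VV[0][0]++ -> VV[0]=[3, 0, 0]
Event 4: LOCAL 2: VV[2][2]++ -> VV[2]=[0, 0, 1]
Final vectors: VV[0]=[3, 0, 0]; VV[1]=[0, 0, 0]; VV[2]=[0, 0, 1]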